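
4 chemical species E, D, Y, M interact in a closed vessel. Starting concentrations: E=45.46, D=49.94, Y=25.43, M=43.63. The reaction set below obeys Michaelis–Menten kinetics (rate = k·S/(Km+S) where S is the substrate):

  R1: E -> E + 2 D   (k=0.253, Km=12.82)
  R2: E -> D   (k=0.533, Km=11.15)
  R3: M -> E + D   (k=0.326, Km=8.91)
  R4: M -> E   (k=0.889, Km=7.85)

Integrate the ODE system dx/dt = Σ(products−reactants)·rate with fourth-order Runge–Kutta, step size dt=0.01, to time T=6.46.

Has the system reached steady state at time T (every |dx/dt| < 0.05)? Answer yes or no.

RK4 with dt=0.01: 646 steps to T=6.46. Trajectory (selected grid times):
t=0.00: E=45.46 D=49.94 Y=25.43 M=43.63
t=0.72: E=45.89 D=50.73 Y=25.43 M=42.89
t=1.44: E=46.31 D=51.52 Y=25.43 M=42.16
t=2.15: E=46.73 D=52.29 Y=25.43 M=41.44
t=2.87: E=47.15 D=53.08 Y=25.43 M=40.71
t=3.59: E=47.57 D=53.87 Y=25.43 M=39.98
t=4.31: E=47.98 D=54.66 Y=25.43 M=39.25
t=5.02: E=48.39 D=55.44 Y=25.43 M=38.54
t=5.74: E=48.80 D=56.23 Y=25.43 M=37.82
t=6.46: E=49.20 D=57.02 Y=25.43 M=37.10
Rates at T: R1=0.2007, R2=0.4345, R3=0.2629, R4=0.7337
dx/dt at T (Σ net stoichiometry × rate): E=+0.5621, D=+1.0988, Y=+0.0000, M=-0.9966
Largest |dx/dt| is |+1.0988| (D) ≥ 0.05 → not steady.

Steady state at T: no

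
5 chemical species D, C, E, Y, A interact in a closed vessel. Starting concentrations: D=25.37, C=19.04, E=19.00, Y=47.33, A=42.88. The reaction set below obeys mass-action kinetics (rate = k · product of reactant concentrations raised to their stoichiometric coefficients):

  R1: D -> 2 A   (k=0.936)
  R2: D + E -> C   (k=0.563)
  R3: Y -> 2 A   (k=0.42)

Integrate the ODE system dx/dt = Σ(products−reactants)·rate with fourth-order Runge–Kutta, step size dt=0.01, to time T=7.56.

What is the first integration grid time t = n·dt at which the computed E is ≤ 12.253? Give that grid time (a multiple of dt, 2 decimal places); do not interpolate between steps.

Threshold first reached at t = 0.04

RK4 with dt=0.01: 756 steps to T=7.56. Trajectory (selected grid times):
t=0.00: D=25.37 C=19.04 E=19.00 Y=47.33 A=42.88
t=0.03: D=18.91 C=24.89 E=13.15 Y=46.74 A=45.29
t=0.04: D=17.46 C=26.17 E=11.87 Y=46.54 A=46.02
t=0.84: D=2.27 C=37.11 E=0.93 Y=33.26 A=81.07
t=1.68: D=0.76 C=37.55 E=0.49 Y=23.37 A=102.98
t=2.52: D=0.28 C=37.65 E=0.39 Y=16.42 A=117.64
t=3.36: D=0.11 C=37.68 E=0.36 Y=11.54 A=127.69
t=4.20: D=0.04 C=37.70 E=0.34 Y=8.11 A=134.66
t=5.04: D=0.02 C=37.70 E=0.34 Y=5.70 A=139.53
t=5.88: D=0.01 C=37.70 E=0.34 Y=4.01 A=142.93
t=6.72: D=0.00 C=37.70 E=0.34 Y=2.81 A=145.32
t=7.56: D=0.00 C=37.70 E=0.34 Y=1.98 A=147.00
E(0.03)=13.147 > 12.253 but E(0.04)=11.870 ≤ 12.253, so the first grid time is t=0.04.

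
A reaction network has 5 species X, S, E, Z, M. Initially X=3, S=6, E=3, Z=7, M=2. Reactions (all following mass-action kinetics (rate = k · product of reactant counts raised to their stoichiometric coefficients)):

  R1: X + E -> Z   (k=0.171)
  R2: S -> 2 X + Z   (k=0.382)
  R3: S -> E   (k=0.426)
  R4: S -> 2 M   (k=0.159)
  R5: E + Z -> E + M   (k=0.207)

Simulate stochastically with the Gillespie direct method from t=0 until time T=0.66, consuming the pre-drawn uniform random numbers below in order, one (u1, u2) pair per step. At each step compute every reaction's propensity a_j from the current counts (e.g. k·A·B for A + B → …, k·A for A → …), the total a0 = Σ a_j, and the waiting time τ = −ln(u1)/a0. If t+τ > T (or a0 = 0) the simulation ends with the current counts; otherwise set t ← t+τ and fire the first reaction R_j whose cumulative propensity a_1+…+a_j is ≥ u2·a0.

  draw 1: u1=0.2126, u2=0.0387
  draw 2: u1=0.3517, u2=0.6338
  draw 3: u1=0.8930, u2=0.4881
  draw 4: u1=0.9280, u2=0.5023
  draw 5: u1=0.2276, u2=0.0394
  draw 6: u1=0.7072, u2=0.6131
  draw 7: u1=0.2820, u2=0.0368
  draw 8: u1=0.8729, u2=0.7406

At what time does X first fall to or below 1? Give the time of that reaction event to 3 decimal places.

t=0.000: X=3 S=6 E=3 Z=7 M=2
Draw 1: a1=1.539, a2=2.292, a3=2.556, a4=0.954, a5=4.347, a0=11.688; τ=−ln(0.2126)/11.688=0.132 → t=0.132; u2·a0=0.0387·11.688=0.452 ≤ a1=1.539 → R1 fires; X=2 S=6 E=2 Z=8 M=2
Draw 2: a1=0.684, a2=2.292, a3=2.556, a4=0.954, a5=3.312, a0=9.798; τ=−ln(0.3517)/9.798=0.107 → t=0.239; u2·a0=0.6338·9.798=6.210; a1+…+a3=5.532 < 6.210 ≤ a1+…+a4=6.486 → R4 fires; X=2 S=5 E=2 Z=8 M=4
Draw 3: a1=0.684, a2=1.910, a3=2.130, a4=0.795, a5=3.312, a0=8.831; τ=−ln(0.8930)/8.831=0.013 → t=0.252; u2·a0=0.4881·8.831=4.310; a1+a2=2.594 < 4.310 ≤ a1+…+a3=4.724 → R3 fires; X=2 S=4 E=3 Z=8 M=4
Draw 4: a1=1.026, a2=1.528, a3=1.704, a4=0.636, a5=4.968, a0=9.862; τ=−ln(0.9280)/9.862=0.008 → t=0.260; u2·a0=0.5023·9.862=4.954; a1+…+a4=4.894 < 4.954 ≤ a1+…+a5=9.862 → R5 fires; X=2 S=4 E=3 Z=7 M=5
Draw 5: a1=1.026, a2=1.528, a3=1.704, a4=0.636, a5=4.347, a0=9.241; τ=−ln(0.2276)/9.241=0.160 → t=0.420; u2·a0=0.0394·9.241=0.364 ≤ a1=1.026 → R1 fires; X=1 S=4 E=2 Z=8 M=5
Draw 6: a1=0.342, a2=1.528, a3=1.704, a4=0.636, a5=3.312, a0=7.522; τ=−ln(0.7072)/7.522=0.046 → t=0.466; u2·a0=0.6131·7.522=4.612; a1+…+a4=4.210 < 4.612 ≤ a1+…+a5=7.522 → R5 fires; X=1 S=4 E=2 Z=7 M=6
Draw 7: a1=0.342, a2=1.528, a3=1.704, a4=0.636, a5=2.898, a0=7.108; τ=−ln(0.2820)/7.108=0.178 → t=0.644; u2·a0=0.0368·7.108=0.262 ≤ a1=0.342 → R1 fires; X=0 S=4 E=1 Z=8 M=6
Draw 8: a1=0.000, a2=1.528, a3=1.704, a4=0.636, a5=1.656, a0=5.524; τ=−ln(0.8729)/5.524=0.025 → t=0.668 > T=0.66: stop.
X first becomes ≤ 1 when it reaches 1 at the event at t=0.420.

Threshold first reached at t = 0.420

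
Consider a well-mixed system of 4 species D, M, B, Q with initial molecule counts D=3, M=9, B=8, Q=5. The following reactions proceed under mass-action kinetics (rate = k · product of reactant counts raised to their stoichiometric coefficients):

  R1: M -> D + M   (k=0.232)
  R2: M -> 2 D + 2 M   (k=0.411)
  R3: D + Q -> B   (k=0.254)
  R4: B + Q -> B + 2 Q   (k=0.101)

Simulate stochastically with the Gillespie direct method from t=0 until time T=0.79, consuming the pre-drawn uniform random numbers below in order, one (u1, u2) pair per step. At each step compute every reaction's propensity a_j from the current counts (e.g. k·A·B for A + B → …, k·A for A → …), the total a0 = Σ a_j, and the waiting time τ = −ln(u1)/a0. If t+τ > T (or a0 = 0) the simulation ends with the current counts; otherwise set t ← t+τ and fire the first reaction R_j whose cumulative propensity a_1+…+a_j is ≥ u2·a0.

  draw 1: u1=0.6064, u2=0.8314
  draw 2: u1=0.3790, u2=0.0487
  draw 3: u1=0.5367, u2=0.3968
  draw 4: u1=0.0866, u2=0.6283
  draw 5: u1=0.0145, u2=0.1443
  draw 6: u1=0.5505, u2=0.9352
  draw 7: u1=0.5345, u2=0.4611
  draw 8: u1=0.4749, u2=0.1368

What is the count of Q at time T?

Q at T = 4

t=0.000: D=3 M=9 B=8 Q=5
Draw 1: a1=2.088, a2=3.699, a3=3.810, a4=4.040, a0=13.637; τ=−ln(0.6064)/13.637=0.037 → t=0.037; u2·a0=0.8314·13.637=11.338; a1+…+a3=9.597 < 11.338 ≤ a1+…+a4=13.637 → R4 fires; D=3 M=9 B=8 Q=6
Draw 2: a1=2.088, a2=3.699, a3=4.572, a4=4.848, a0=15.207; τ=−ln(0.3790)/15.207=0.064 → t=0.100; u2·a0=0.0487·15.207=0.741 ≤ a1=2.088 → R1 fires; D=4 M=9 B=8 Q=6
Draw 3: a1=2.088, a2=3.699, a3=6.096, a4=4.848, a0=16.731; τ=−ln(0.5367)/16.731=0.037 → t=0.138; u2·a0=0.3968·16.731=6.639; a1+a2=5.787 < 6.639 ≤ a1+…+a3=11.883 → R3 fires; D=3 M=9 B=9 Q=5
Draw 4: a1=2.088, a2=3.699, a3=3.810, a4=4.545, a0=14.142; τ=−ln(0.0866)/14.142=0.173 → t=0.311; u2·a0=0.6283·14.142=8.885; a1+a2=5.787 < 8.885 ≤ a1+…+a3=9.597 → R3 fires; D=2 M=9 B=10 Q=4
Draw 5: a1=2.088, a2=3.699, a3=2.032, a4=4.040, a0=11.859; τ=−ln(0.0145)/11.859=0.357 → t=0.668; u2·a0=0.1443·11.859=1.711 ≤ a1=2.088 → R1 fires; D=3 M=9 B=10 Q=4
Draw 6: a1=2.088, a2=3.699, a3=3.048, a4=4.040, a0=12.875; τ=−ln(0.5505)/12.875=0.046 → t=0.714; u2·a0=0.9352·12.875=12.041; a1+…+a3=8.835 < 12.041 ≤ a1+…+a4=12.875 → R4 fires; D=3 M=9 B=10 Q=5
Draw 7: a1=2.088, a2=3.699, a3=3.810, a4=5.050, a0=14.647; τ=−ln(0.5345)/14.647=0.043 → t=0.757; u2·a0=0.4611·14.647=6.754; a1+a2=5.787 < 6.754 ≤ a1+…+a3=9.597 → R3 fires; D=2 M=9 B=11 Q=4
Draw 8: a1=2.088, a2=3.699, a3=2.032, a4=4.444, a0=12.263; τ=−ln(0.4749)/12.263=0.061 → t=0.818 > T=0.79: stop.
Read off Q at T=0.79: 4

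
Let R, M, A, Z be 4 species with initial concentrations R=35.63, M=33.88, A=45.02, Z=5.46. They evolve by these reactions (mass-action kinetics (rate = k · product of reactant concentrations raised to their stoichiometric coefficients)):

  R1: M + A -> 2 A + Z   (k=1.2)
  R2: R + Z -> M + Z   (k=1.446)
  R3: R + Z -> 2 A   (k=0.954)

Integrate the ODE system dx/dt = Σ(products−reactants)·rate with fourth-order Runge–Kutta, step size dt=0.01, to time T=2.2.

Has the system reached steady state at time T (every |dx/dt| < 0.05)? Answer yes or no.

Steady state at T: yes

RK4 with dt=0.01: 220 steps to T=2.2. Trajectory (selected grid times):
t=0.00: R=35.63 M=33.88 A=45.02 Z=5.46
t=0.24: R=0.00 M=0.00 A=128.69 Z=46.64
t=0.49: R=0.00 M=0.00 A=128.69 Z=46.64
t=0.73: R=0.00 M=0.00 A=128.69 Z=46.64
t=0.98: R=0.00 M=0.00 A=128.69 Z=46.64
t=1.22: R=0.00 M=0.00 A=128.69 Z=46.64
t=1.47: R=0.00 M=0.00 A=128.69 Z=46.64
t=1.71: R=0.00 M=0.00 A=128.69 Z=46.64
t=1.96: R=0.00 M=0.00 A=128.69 Z=46.64
t=2.20: R=0.00 M=0.00 A=128.69 Z=46.64
Rates at T: R1=0.0000, R2=0.0000, R3=0.0000
dx/dt at T (Σ net stoichiometry × rate): R=-0.0000, M=-0.0000, A=+0.0000, Z=+0.0000
Largest |dx/dt| is |+0.0000| (A) < 0.05 → steady.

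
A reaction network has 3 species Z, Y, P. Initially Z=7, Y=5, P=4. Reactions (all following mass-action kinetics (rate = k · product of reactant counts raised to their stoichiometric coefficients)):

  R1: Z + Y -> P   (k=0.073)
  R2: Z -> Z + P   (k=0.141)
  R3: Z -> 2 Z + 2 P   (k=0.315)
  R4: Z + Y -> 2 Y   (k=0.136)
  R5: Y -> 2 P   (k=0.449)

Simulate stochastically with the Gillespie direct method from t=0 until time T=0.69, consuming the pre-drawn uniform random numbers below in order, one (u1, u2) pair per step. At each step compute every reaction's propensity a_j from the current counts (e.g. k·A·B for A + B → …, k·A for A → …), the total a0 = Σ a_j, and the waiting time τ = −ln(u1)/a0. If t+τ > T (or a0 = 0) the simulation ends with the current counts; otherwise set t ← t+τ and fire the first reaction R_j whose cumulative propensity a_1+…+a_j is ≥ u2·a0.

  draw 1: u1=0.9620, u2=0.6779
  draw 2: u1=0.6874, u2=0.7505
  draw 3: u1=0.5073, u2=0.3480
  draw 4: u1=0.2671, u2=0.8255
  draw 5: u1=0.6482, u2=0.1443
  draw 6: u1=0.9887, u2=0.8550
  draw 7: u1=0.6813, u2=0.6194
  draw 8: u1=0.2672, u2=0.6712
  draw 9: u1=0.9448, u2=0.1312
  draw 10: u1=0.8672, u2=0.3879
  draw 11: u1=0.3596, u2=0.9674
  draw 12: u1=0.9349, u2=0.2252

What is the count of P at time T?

t=0.000: Z=7 Y=5 P=4
Draw 1: a1=2.555, a2=0.987, a3=2.205, a4=4.760, a5=2.245, a0=12.752; τ=−ln(0.9620)/12.752=0.003 → t=0.003; u2·a0=0.6779·12.752=8.645; a1+…+a3=5.747 < 8.645 ≤ a1+…+a4=10.507 → R4 fires; Z=6 Y=6 P=4
Draw 2: a1=2.628, a2=0.846, a3=1.890, a4=4.896, a5=2.694, a0=12.954; τ=−ln(0.6874)/12.954=0.029 → t=0.032; u2·a0=0.7505·12.954=9.722; a1+…+a3=5.364 < 9.722 ≤ a1+…+a4=10.260 → R4 fires; Z=5 Y=7 P=4
Draw 3: a1=2.555, a2=0.705, a3=1.575, a4=4.760, a5=3.143, a0=12.738; τ=−ln(0.5073)/12.738=0.053 → t=0.085; u2·a0=0.3480·12.738=4.433; a1+a2=3.260 < 4.433 ≤ a1+…+a3=4.835 → R3 fires; Z=6 Y=7 P=6
Draw 4: a1=3.066, a2=0.846, a3=1.890, a4=5.712, a5=3.143, a0=14.657; τ=−ln(0.2671)/14.657=0.090 → t=0.175; u2·a0=0.8255·14.657=12.099; a1+…+a4=11.514 < 12.099 ≤ a1+…+a5=14.657 → R5 fires; Z=6 Y=6 P=8
Draw 5: a1=2.628, a2=0.846, a3=1.890, a4=4.896, a5=2.694, a0=12.954; τ=−ln(0.6482)/12.954=0.033 → t=0.209; u2·a0=0.1443·12.954=1.869 ≤ a1=2.628 → R1 fires; Z=5 Y=5 P=9
Draw 6: a1=1.825, a2=0.705, a3=1.575, a4=3.400, a5=2.245, a0=9.750; τ=−ln(0.9887)/9.750=0.001 → t=0.210; u2·a0=0.8550·9.750=8.336; a1+…+a4=7.505 < 8.336 ≤ a1+…+a5=9.750 → R5 fires; Z=5 Y=4 P=11
Draw 7: a1=1.460, a2=0.705, a3=1.575, a4=2.720, a5=1.796, a0=8.256; τ=−ln(0.6813)/8.256=0.046 → t=0.256; u2·a0=0.6194·8.256=5.114; a1+…+a3=3.740 < 5.114 ≤ a1+…+a4=6.460 → R4 fires; Z=4 Y=5 P=11
Draw 8: a1=1.460, a2=0.564, a3=1.260, a4=2.720, a5=2.245, a0=8.249; τ=−ln(0.2672)/8.249=0.160 → t=0.416; u2·a0=0.6712·8.249=5.537; a1+…+a3=3.284 < 5.537 ≤ a1+…+a4=6.004 → R4 fires; Z=3 Y=6 P=11
Draw 9: a1=1.314, a2=0.423, a3=0.945, a4=2.448, a5=2.694, a0=7.824; τ=−ln(0.9448)/7.824=0.007 → t=0.424; u2·a0=0.1312·7.824=1.027 ≤ a1=1.314 → R1 fires; Z=2 Y=5 P=12
Draw 10: a1=0.730, a2=0.282, a3=0.630, a4=1.360, a5=2.245, a0=5.247; τ=−ln(0.8672)/5.247=0.027 → t=0.451; u2·a0=0.3879·5.247=2.035; a1+…+a3=1.642 < 2.035 ≤ a1+…+a4=3.002 → R4 fires; Z=1 Y=6 P=12
Draw 11: a1=0.438, a2=0.141, a3=0.315, a4=0.816, a5=2.694, a0=4.404; τ=−ln(0.3596)/4.404=0.232 → t=0.683; u2·a0=0.9674·4.404=4.260; a1+…+a4=1.710 < 4.260 ≤ a1+…+a5=4.404 → R5 fires; Z=1 Y=5 P=14
Draw 12: a1=0.365, a2=0.141, a3=0.315, a4=0.680, a5=2.245, a0=3.746; τ=−ln(0.9349)/3.746=0.018 → t=0.701 > T=0.69: stop.
Read off P at T=0.69: 14

P at T = 14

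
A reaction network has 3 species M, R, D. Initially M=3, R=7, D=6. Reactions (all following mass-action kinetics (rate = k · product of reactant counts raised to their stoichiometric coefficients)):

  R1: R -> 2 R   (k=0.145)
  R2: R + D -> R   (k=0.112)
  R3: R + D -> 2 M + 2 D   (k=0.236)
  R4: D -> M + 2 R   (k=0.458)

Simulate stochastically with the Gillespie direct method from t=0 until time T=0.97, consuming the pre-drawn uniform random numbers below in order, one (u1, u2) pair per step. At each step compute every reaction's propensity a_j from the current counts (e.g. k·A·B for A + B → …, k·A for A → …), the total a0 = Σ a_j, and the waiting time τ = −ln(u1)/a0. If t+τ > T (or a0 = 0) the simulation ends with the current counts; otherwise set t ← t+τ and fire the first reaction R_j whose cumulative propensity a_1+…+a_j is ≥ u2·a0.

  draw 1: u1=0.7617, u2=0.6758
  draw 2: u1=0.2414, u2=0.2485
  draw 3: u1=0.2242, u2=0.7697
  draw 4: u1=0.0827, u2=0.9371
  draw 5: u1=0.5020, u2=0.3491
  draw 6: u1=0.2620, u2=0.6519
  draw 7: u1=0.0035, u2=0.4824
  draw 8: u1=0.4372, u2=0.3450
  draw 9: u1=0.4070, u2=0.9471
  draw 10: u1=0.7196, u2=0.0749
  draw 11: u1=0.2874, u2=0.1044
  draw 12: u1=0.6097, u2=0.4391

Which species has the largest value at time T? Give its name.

t=0.000: M=3 R=7 D=6
Draw 1: a1=1.015, a2=4.704, a3=9.912, a4=2.748, a0=18.379; τ=−ln(0.7617)/18.379=0.015 → t=0.015; u2·a0=0.6758·18.379=12.421; a1+a2=5.719 < 12.421 ≤ a1+…+a3=15.631 → R3 fires; M=5 R=6 D=7
Draw 2: a1=0.870, a2=4.704, a3=9.912, a4=3.206, a0=18.692; τ=−ln(0.2414)/18.692=0.076 → t=0.091; u2·a0=0.2485·18.692=4.645; a1=0.870 < 4.645 ≤ a1+a2=5.574 → R2 fires; M=5 R=6 D=6
Draw 3: a1=0.870, a2=4.032, a3=8.496, a4=2.748, a0=16.146; τ=−ln(0.2242)/16.146=0.093 → t=0.183; u2·a0=0.7697·16.146=12.428; a1+a2=4.902 < 12.428 ≤ a1+…+a3=13.398 → R3 fires; M=7 R=5 D=7
Draw 4: a1=0.725, a2=3.920, a3=8.260, a4=3.206, a0=16.111; τ=−ln(0.0827)/16.111=0.155 → t=0.338; u2·a0=0.9371·16.111=15.098; a1+…+a3=12.905 < 15.098 ≤ a1+…+a4=16.111 → R4 fires; M=8 R=7 D=6
Draw 5: a1=1.015, a2=4.704, a3=9.912, a4=2.748, a0=18.379; τ=−ln(0.5020)/18.379=0.037 → t=0.376; u2·a0=0.3491·18.379=6.416; a1+a2=5.719 < 6.416 ≤ a1+…+a3=15.631 → R3 fires; M=10 R=6 D=7
Draw 6: a1=0.870, a2=4.704, a3=9.912, a4=3.206, a0=18.692; τ=−ln(0.2620)/18.692=0.072 → t=0.447; u2·a0=0.6519·18.692=12.185; a1+a2=5.574 < 12.185 ≤ a1+…+a3=15.486 → R3 fires; M=12 R=5 D=8
Draw 7: a1=0.725, a2=4.480, a3=9.440, a4=3.664, a0=18.309; τ=−ln(0.0035)/18.309=0.309 → t=0.756; u2·a0=0.4824·18.309=8.832; a1+a2=5.205 < 8.832 ≤ a1+…+a3=14.645 → R3 fires; M=14 R=4 D=9
Draw 8: a1=0.580, a2=4.032, a3=8.496, a4=4.122, a0=17.230; τ=−ln(0.4372)/17.230=0.048 → t=0.804; u2·a0=0.3450·17.230=5.944; a1+a2=4.612 < 5.944 ≤ a1+…+a3=13.108 → R3 fires; M=16 R=3 D=10
Draw 9: a1=0.435, a2=3.360, a3=7.080, a4=4.580, a0=15.455; τ=−ln(0.4070)/15.455=0.058 → t=0.862; u2·a0=0.9471·15.455=14.637; a1+…+a3=10.875 < 14.637 ≤ a1+…+a4=15.455 → R4 fires; M=17 R=5 D=9
Draw 10: a1=0.725, a2=5.040, a3=10.620, a4=4.122, a0=20.507; τ=−ln(0.7196)/20.507=0.016 → t=0.878; u2·a0=0.0749·20.507=1.536; a1=0.725 < 1.536 ≤ a1+a2=5.765 → R2 fires; M=17 R=5 D=8
Draw 11: a1=0.725, a2=4.480, a3=9.440, a4=3.664, a0=18.309; τ=−ln(0.2874)/18.309=0.068 → t=0.947; u2·a0=0.1044·18.309=1.911; a1=0.725 < 1.911 ≤ a1+a2=5.205 → R2 fires; M=17 R=5 D=7
Draw 12: a1=0.725, a2=3.920, a3=8.260, a4=3.206, a0=16.111; τ=−ln(0.6097)/16.111=0.031 → t=0.977 > T=0.97: stop.
At T=0.97: M=17 R=5 D=7; the largest is M.

Dominant species at T: M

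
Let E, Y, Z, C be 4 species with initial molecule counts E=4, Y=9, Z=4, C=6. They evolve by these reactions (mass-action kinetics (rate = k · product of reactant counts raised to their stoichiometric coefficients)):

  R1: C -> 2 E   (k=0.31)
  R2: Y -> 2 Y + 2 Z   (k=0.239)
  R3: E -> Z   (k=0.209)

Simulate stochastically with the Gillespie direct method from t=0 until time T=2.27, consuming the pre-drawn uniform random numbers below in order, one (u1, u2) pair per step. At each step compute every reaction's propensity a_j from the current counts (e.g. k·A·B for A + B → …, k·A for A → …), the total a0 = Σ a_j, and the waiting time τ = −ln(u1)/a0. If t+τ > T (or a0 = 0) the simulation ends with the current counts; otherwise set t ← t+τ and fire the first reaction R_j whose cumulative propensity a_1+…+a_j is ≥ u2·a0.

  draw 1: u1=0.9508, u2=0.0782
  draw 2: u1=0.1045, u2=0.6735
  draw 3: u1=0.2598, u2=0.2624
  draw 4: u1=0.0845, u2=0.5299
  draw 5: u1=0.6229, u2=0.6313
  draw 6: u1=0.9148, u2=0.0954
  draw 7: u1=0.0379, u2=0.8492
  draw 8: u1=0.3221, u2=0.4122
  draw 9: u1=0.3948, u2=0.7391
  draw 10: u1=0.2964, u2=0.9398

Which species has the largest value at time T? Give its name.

t=0.000: E=4 Y=9 Z=4 C=6
Draw 1: a1=1.860, a2=2.151, a3=0.836, a0=4.847; τ=−ln(0.9508)/4.847=0.010 → t=0.010; u2·a0=0.0782·4.847=0.379 ≤ a1=1.860 → R1 fires; E=6 Y=9 Z=4 C=5
Draw 2: a1=1.550, a2=2.151, a3=1.254, a0=4.955; τ=−ln(0.1045)/4.955=0.456 → t=0.466; u2·a0=0.6735·4.955=3.337; a1=1.550 < 3.337 ≤ a1+a2=3.701 → R2 fires; E=6 Y=10 Z=6 C=5
Draw 3: a1=1.550, a2=2.390, a3=1.254, a0=5.194; τ=−ln(0.2598)/5.194=0.260 → t=0.726; u2·a0=0.2624·5.194=1.363 ≤ a1=1.550 → R1 fires; E=8 Y=10 Z=6 C=4
Draw 4: a1=1.240, a2=2.390, a3=1.672, a0=5.302; τ=−ln(0.0845)/5.302=0.466 → t=1.192; u2·a0=0.5299·5.302=2.810; a1=1.240 < 2.810 ≤ a1+a2=3.630 → R2 fires; E=8 Y=11 Z=8 C=4
Draw 5: a1=1.240, a2=2.629, a3=1.672, a0=5.541; τ=−ln(0.6229)/5.541=0.085 → t=1.277; u2·a0=0.6313·5.541=3.498; a1=1.240 < 3.498 ≤ a1+a2=3.869 → R2 fires; E=8 Y=12 Z=10 C=4
Draw 6: a1=1.240, a2=2.868, a3=1.672, a0=5.780; τ=−ln(0.9148)/5.780=0.015 → t=1.293; u2·a0=0.0954·5.780=0.551 ≤ a1=1.240 → R1 fires; E=10 Y=12 Z=10 C=3
Draw 7: a1=0.930, a2=2.868, a3=2.090, a0=5.888; τ=−ln(0.0379)/5.888=0.556 → t=1.848; u2·a0=0.8492·5.888=5.000; a1+a2=3.798 < 5.000 ≤ a1+…+a3=5.888 → R3 fires; E=9 Y=12 Z=11 C=3
Draw 8: a1=0.930, a2=2.868, a3=1.881, a0=5.679; τ=−ln(0.3221)/5.679=0.199 → t=2.048; u2·a0=0.4122·5.679=2.341; a1=0.930 < 2.341 ≤ a1+a2=3.798 → R2 fires; E=9 Y=13 Z=13 C=3
Draw 9: a1=0.930, a2=3.107, a3=1.881, a0=5.918; τ=−ln(0.3948)/5.918=0.157 → t=2.205; u2·a0=0.7391·5.918=4.374; a1+a2=4.037 < 4.374 ≤ a1+…+a3=5.918 → R3 fires; E=8 Y=13 Z=14 C=3
Draw 10: a1=0.930, a2=3.107, a3=1.672, a0=5.709; τ=−ln(0.2964)/5.709=0.213 → t=2.418 > T=2.27: stop.
At T=2.27: E=8 Y=13 Z=14 C=3; the largest is Z.

Dominant species at T: Z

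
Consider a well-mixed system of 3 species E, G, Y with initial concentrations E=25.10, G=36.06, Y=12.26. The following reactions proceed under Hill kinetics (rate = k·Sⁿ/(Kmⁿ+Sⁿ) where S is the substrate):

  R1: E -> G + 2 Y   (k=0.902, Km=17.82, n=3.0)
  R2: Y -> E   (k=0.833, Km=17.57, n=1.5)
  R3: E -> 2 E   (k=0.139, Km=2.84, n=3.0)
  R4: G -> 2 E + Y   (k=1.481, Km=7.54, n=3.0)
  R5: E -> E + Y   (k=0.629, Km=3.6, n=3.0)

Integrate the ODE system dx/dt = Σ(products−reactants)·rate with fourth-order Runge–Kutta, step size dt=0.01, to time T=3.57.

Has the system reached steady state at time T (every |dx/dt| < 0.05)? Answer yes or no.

RK4 with dt=0.01: 357 steps to T=3.57. Trajectory (selected grid times):
t=0.00: E=25.10 G=36.06 Y=12.26
t=0.40: E=26.19 G=35.74 Y=13.51
t=0.79: E=27.25 G=35.44 Y=14.73
t=1.19: E=28.34 G=35.14 Y=15.99
t=1.59: E=29.44 G=34.85 Y=17.25
t=1.98: E=30.51 G=34.57 Y=18.49
t=2.38: E=31.61 G=34.28 Y=19.76
t=2.78: E=32.72 G=34.01 Y=21.02
t=3.17: E=33.80 G=33.74 Y=22.26
t=3.57: E=34.91 G=33.47 Y=23.53
Rates at T: R1=0.7961, R2=0.5064, R3=0.1389, R4=1.4643, R5=0.6283
dx/dt at T (Σ net stoichiometry × rate): E=+2.7777, G=-0.6682, Y=+3.1784
Largest |dx/dt| is |+3.1784| (Y) ≥ 0.05 → not steady.

Steady state at T: no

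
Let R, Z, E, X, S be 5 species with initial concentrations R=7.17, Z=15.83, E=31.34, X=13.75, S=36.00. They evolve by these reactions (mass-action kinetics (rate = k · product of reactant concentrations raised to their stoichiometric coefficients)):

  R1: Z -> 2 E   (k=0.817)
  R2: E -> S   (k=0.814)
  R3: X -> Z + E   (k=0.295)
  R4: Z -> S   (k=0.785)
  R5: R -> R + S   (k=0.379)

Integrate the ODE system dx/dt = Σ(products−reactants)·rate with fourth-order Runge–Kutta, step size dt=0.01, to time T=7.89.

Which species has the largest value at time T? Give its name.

RK4 with dt=0.01: 789 steps to T=7.89. Trajectory (selected grid times):
t=0.00: R=7.17 Z=15.83 E=31.34 X=13.75 S=36.00
t=0.88: R=7.17 Z=5.50 E=26.73 X=10.61 S=66.48
t=1.75: R=7.17 Z=2.62 E=18.56 X=8.21 S=87.40
t=2.63: R=7.17 Z=1.62 E=12.42 X=6.33 S=102.15
t=3.51: R=7.17 Z=1.15 E=8.45 X=4.88 S=112.85
t=4.38: R=7.17 Z=0.86 E=5.94 X=3.78 S=120.93
t=5.26: R=7.17 Z=0.66 E=4.28 X=2.91 S=127.46
t=6.14: R=7.17 Z=0.51 E=3.14 X=2.25 S=132.89
t=7.01: R=7.17 Z=0.39 E=2.36 X=1.74 S=137.49
t=7.89: R=7.17 Z=0.30 E=1.78 X=1.34 S=141.59
At T=7.89: R=7.17 Z=0.30 E=1.78 X=1.34 S=141.59; the largest is S.

Dominant species at T: S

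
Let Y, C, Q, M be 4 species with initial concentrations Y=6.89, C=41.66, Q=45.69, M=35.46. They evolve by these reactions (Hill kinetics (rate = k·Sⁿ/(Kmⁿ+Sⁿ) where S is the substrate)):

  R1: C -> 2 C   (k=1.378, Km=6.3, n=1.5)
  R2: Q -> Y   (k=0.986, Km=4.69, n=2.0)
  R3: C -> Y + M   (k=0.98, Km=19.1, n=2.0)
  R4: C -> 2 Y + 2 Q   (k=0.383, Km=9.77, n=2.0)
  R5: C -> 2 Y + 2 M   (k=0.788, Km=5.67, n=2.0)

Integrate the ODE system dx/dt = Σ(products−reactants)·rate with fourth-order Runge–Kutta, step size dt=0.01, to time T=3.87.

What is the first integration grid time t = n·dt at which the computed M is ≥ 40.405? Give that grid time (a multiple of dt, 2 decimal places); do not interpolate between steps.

Threshold first reached at t = 2.11

RK4 with dt=0.01: 387 steps to T=3.87. Trajectory (selected grid times):
t=0.00: Y=6.89 C=41.66 Q=45.69 M=35.46
t=0.43: Y=8.63 C=41.38 Q=45.58 M=36.47
t=0.86: Y=10.38 C=41.11 Q=45.47 M=37.49
t=1.29: Y=12.12 C=40.83 Q=45.37 M=38.50
t=1.72: Y=13.86 C=40.56 Q=45.26 M=39.51
t=2.10: Y=15.40 C=40.31 Q=45.16 M=40.40
t=2.11: Y=15.44 C=40.31 Q=45.16 M=40.42
t=2.15: Y=15.60 C=40.28 Q=45.15 M=40.52
t=2.58: Y=17.34 C=40.01 Q=45.04 M=41.52
t=3.01: Y=19.08 C=39.74 Q=44.93 M=42.53
t=3.44: Y=20.81 C=39.46 Q=44.82 M=43.54
t=3.87: Y=22.55 C=39.19 Q=44.72 M=44.54
M(2.10)=40.398 < 40.405 but M(2.11)=40.422 ≥ 40.405, so the first grid time is t=2.11.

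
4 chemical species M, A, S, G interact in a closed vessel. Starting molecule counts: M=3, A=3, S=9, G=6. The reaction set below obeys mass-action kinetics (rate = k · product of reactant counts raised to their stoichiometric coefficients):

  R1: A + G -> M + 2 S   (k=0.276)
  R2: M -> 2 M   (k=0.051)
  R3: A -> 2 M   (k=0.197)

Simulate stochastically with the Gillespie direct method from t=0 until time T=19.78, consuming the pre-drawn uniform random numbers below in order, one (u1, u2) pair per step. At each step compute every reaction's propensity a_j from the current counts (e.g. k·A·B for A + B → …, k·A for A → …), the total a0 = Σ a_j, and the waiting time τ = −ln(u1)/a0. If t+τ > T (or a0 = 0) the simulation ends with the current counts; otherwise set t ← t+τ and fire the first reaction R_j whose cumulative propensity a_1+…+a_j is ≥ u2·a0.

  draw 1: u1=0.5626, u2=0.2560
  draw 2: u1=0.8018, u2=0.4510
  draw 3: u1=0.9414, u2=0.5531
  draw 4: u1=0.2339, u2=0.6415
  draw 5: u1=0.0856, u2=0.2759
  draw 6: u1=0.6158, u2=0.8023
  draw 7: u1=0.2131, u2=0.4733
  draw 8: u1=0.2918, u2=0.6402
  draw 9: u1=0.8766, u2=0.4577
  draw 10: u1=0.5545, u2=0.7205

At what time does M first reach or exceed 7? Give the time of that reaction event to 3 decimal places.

t=0.000: M=3 A=3 S=9 G=6
Draw 1: a1=4.968, a2=0.153, a3=0.591, a0=5.712; τ=−ln(0.5626)/5.712=0.101 → t=0.101; u2·a0=0.2560·5.712=1.462 ≤ a1=4.968 → R1 fires; M=4 A=2 S=11 G=5
Draw 2: a1=2.760, a2=0.204, a3=0.394, a0=3.358; τ=−ln(0.8018)/3.358=0.066 → t=0.166; u2·a0=0.4510·3.358=1.514 ≤ a1=2.760 → R1 fires; M=5 A=1 S=13 G=4
Draw 3: a1=1.104, a2=0.255, a3=0.197, a0=1.556; τ=−ln(0.9414)/1.556=0.039 → t=0.205; u2·a0=0.5531·1.556=0.861 ≤ a1=1.104 → R1 fires; M=6 A=0 S=15 G=3
Draw 4: a1=0.000, a2=0.306, a3=0.000, a0=0.306; τ=−ln(0.2339)/0.306=4.748 → t=4.953; u2·a0=0.6415·0.306=0.196; a1=0.000 < 0.196 ≤ a1+a2=0.306 → R2 fires; M=7 A=0 S=15 G=3
Draw 5: a1=0.000, a2=0.357, a3=0.000, a0=0.357; τ=−ln(0.0856)/0.357=6.885 → t=11.839; u2·a0=0.2759·0.357=0.098; a1=0.000 < 0.098 ≤ a1+a2=0.357 → R2 fires; M=8 A=0 S=15 G=3
Draw 6: a1=0.000, a2=0.408, a3=0.000, a0=0.408; τ=−ln(0.6158)/0.408=1.188 → t=13.027; u2·a0=0.8023·0.408=0.327; a1=0.000 < 0.327 ≤ a1+a2=0.408 → R2 fires; M=9 A=0 S=15 G=3
Draw 7: a1=0.000, a2=0.459, a3=0.000, a0=0.459; τ=−ln(0.2131)/0.459=3.368 → t=16.395; u2·a0=0.4733·0.459=0.217; a1=0.000 < 0.217 ≤ a1+a2=0.459 → R2 fires; M=10 A=0 S=15 G=3
Draw 8: a1=0.000, a2=0.510, a3=0.000, a0=0.510; τ=−ln(0.2918)/0.510=2.415 → t=18.810; u2·a0=0.6402·0.510=0.327; a1=0.000 < 0.327 ≤ a1+a2=0.510 → R2 fires; M=11 A=0 S=15 G=3
Draw 9: a1=0.000, a2=0.561, a3=0.000, a0=0.561; τ=−ln(0.8766)/0.561=0.235 → t=19.045; u2·a0=0.4577·0.561=0.257; a1=0.000 < 0.257 ≤ a1+a2=0.561 → R2 fires; M=12 A=0 S=15 G=3
Draw 10: a1=0.000, a2=0.612, a3=0.000, a0=0.612; τ=−ln(0.5545)/0.612=0.964 → t=20.008 > T=19.78: stop.
M first becomes ≥ 7 when it reaches 7 at the event at t=4.953.

Threshold first reached at t = 4.953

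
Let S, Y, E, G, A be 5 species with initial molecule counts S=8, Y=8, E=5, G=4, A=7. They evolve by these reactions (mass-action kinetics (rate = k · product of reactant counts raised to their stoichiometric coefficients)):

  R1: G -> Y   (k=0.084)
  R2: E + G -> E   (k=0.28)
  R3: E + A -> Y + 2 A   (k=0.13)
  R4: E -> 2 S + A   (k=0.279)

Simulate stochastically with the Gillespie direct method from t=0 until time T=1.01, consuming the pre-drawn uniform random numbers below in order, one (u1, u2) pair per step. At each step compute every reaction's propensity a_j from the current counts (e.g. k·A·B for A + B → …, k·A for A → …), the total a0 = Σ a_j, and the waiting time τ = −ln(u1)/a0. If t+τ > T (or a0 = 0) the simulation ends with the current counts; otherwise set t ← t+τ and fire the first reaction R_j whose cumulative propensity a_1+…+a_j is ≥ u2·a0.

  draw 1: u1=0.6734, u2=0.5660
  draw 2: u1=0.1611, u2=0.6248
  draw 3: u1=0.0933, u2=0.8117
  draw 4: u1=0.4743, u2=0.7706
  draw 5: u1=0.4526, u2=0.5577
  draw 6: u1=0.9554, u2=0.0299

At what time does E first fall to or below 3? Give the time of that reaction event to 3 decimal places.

t=0.000: S=8 Y=8 E=5 G=4 A=7
Draw 1: a1=0.336, a2=5.600, a3=4.550, a4=1.395, a0=11.881; τ=−ln(0.6734)/11.881=0.033 → t=0.033; u2·a0=0.5660·11.881=6.725; a1+a2=5.936 < 6.725 ≤ a1+…+a3=10.486 → R3 fires; S=8 Y=9 E=4 G=4 A=8
Draw 2: a1=0.336, a2=4.480, a3=4.160, a4=1.116, a0=10.092; τ=−ln(0.1611)/10.092=0.181 → t=0.214; u2·a0=0.6248·10.092=6.305; a1+a2=4.816 < 6.305 ≤ a1+…+a3=8.976 → R3 fires; S=8 Y=10 E=3 G=4 A=9
Draw 3: a1=0.336, a2=3.360, a3=3.510, a4=0.837, a0=8.043; τ=−ln(0.0933)/8.043=0.295 → t=0.509; u2·a0=0.8117·8.043=6.529; a1+a2=3.696 < 6.529 ≤ a1+…+a3=7.206 → R3 fires; S=8 Y=11 E=2 G=4 A=10
Draw 4: a1=0.336, a2=2.240, a3=2.600, a4=0.558, a0=5.734; τ=−ln(0.4743)/5.734=0.130 → t=0.639; u2·a0=0.7706·5.734=4.419; a1+a2=2.576 < 4.419 ≤ a1+…+a3=5.176 → R3 fires; S=8 Y=12 E=1 G=4 A=11
Draw 5: a1=0.336, a2=1.120, a3=1.430, a4=0.279, a0=3.165; τ=−ln(0.4526)/3.165=0.250 → t=0.890; u2·a0=0.5577·3.165=1.765; a1+a2=1.456 < 1.765 ≤ a1+…+a3=2.886 → R3 fires; S=8 Y=13 E=0 G=4 A=12
Draw 6: a1=0.336, a2=0.000, a3=0.000, a4=0.000, a0=0.336; τ=−ln(0.9554)/0.336=0.136 → t=1.025 > T=1.01: stop.
E first becomes ≤ 3 when it reaches 3 at the event at t=0.214.

Threshold first reached at t = 0.214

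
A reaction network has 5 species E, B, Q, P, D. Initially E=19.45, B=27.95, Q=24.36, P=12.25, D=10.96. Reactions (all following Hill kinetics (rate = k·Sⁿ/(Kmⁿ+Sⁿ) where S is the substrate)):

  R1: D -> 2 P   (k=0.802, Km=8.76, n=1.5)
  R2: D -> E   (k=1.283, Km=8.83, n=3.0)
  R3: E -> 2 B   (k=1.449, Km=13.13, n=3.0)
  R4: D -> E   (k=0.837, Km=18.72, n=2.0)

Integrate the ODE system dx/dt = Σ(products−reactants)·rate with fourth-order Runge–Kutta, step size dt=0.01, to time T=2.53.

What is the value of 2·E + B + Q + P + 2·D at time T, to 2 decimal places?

Value at T = 125.38

Check how each reaction changes W = 2·E + B + Q + P + 2·D (weight of products minus weight of reactants):
R1: D -> 2 P: (1·2) − (2·1) = 2 − 2 = 0
R2: D -> E: (2·1) − (2·1) = 2 − 2 = 0
R3: E -> 2 B: (1·2) − (2·1) = 2 − 2 = 0
R4: D -> E: (2·1) − (2·1) = 2 − 2 = 0
Every reaction leaves W unchanged, so W is conserved and no simulation is needed: W(T) = W(0) = 2·19.45 + 27.95 + 24.36 + 12.25 + 2·10.96 = 125.38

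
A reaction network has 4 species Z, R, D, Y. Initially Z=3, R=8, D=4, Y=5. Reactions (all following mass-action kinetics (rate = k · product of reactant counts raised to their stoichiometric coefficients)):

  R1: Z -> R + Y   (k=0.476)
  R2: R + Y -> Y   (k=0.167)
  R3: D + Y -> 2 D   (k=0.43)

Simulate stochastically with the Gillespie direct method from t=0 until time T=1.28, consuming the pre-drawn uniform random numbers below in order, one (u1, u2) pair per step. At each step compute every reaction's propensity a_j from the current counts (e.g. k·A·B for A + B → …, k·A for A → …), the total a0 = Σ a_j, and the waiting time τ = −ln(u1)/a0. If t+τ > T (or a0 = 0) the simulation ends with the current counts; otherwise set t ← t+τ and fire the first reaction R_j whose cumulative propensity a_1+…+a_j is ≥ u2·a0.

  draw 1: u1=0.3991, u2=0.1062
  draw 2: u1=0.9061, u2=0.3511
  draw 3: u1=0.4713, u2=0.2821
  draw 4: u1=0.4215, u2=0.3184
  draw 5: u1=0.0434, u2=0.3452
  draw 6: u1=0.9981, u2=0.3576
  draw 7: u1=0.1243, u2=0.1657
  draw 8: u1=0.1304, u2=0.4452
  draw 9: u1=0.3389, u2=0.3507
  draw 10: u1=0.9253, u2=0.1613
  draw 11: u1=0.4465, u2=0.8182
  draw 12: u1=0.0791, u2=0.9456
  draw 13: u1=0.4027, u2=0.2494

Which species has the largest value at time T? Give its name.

Dominant species at T: D

t=0.000: Z=3 R=8 D=4 Y=5
Draw 1: a1=1.428, a2=6.680, a3=8.600, a0=16.708; τ=−ln(0.3991)/16.708=0.055 → t=0.055; u2·a0=0.1062·16.708=1.774; a1=1.428 < 1.774 ≤ a1+a2=8.108 → R2 fires; Z=3 R=7 D=4 Y=5
Draw 2: a1=1.428, a2=5.845, a3=8.600, a0=15.873; τ=−ln(0.9061)/15.873=0.006 → t=0.061; u2·a0=0.3511·15.873=5.573; a1=1.428 < 5.573 ≤ a1+a2=7.273 → R2 fires; Z=3 R=6 D=4 Y=5
Draw 3: a1=1.428, a2=5.010, a3=8.600, a0=15.038; τ=−ln(0.4713)/15.038=0.050 → t=0.111; u2·a0=0.2821·15.038=4.242; a1=1.428 < 4.242 ≤ a1+a2=6.438 → R2 fires; Z=3 R=5 D=4 Y=5
Draw 4: a1=1.428, a2=4.175, a3=8.600, a0=14.203; τ=−ln(0.4215)/14.203=0.061 → t=0.172; u2·a0=0.3184·14.203=4.522; a1=1.428 < 4.522 ≤ a1+a2=5.603 → R2 fires; Z=3 R=4 D=4 Y=5
Draw 5: a1=1.428, a2=3.340, a3=8.600, a0=13.368; τ=−ln(0.0434)/13.368=0.235 → t=0.407; u2·a0=0.3452·13.368=4.615; a1=1.428 < 4.615 ≤ a1+a2=4.768 → R2 fires; Z=3 R=3 D=4 Y=5
Draw 6: a1=1.428, a2=2.505, a3=8.600, a0=12.533; τ=−ln(0.9981)/12.533=0.000 → t=0.407; u2·a0=0.3576·12.533=4.482; a1+a2=3.933 < 4.482 ≤ a1+…+a3=12.533 → R3 fires; Z=3 R=3 D=5 Y=4
Draw 7: a1=1.428, a2=2.004, a3=8.600, a0=12.032; τ=−ln(0.1243)/12.032=0.173 → t=0.580; u2·a0=0.1657·12.032=1.994; a1=1.428 < 1.994 ≤ a1+a2=3.432 → R2 fires; Z=3 R=2 D=5 Y=4
Draw 8: a1=1.428, a2=1.336, a3=8.600, a0=11.364; τ=−ln(0.1304)/11.364=0.179 → t=0.759; u2·a0=0.4452·11.364=5.059; a1+a2=2.764 < 5.059 ≤ a1+…+a3=11.364 → R3 fires; Z=3 R=2 D=6 Y=3
Draw 9: a1=1.428, a2=1.002, a3=7.740, a0=10.170; τ=−ln(0.3389)/10.170=0.106 → t=0.866; u2·a0=0.3507·10.170=3.567; a1+a2=2.430 < 3.567 ≤ a1+…+a3=10.170 → R3 fires; Z=3 R=2 D=7 Y=2
Draw 10: a1=1.428, a2=0.668, a3=6.020, a0=8.116; τ=−ln(0.9253)/8.116=0.010 → t=0.875; u2·a0=0.1613·8.116=1.309 ≤ a1=1.428 → R1 fires; Z=2 R=3 D=7 Y=3
Draw 11: a1=0.952, a2=1.503, a3=9.030, a0=11.485; τ=−ln(0.4465)/11.485=0.070 → t=0.946; u2·a0=0.8182·11.485=9.397; a1+a2=2.455 < 9.397 ≤ a1+…+a3=11.485 → R3 fires; Z=2 R=3 D=8 Y=2
Draw 12: a1=0.952, a2=1.002, a3=6.880, a0=8.834; τ=−ln(0.0791)/8.834=0.287 → t=1.233; u2·a0=0.9456·8.834=8.353; a1+a2=1.954 < 8.353 ≤ a1+…+a3=8.834 → R3 fires; Z=2 R=3 D=9 Y=1
Draw 13: a1=0.952, a2=0.501, a3=3.870, a0=5.323; τ=−ln(0.4027)/5.323=0.171 → t=1.404 > T=1.28: stop.
At T=1.28: Z=2 R=3 D=9 Y=1; the largest is D.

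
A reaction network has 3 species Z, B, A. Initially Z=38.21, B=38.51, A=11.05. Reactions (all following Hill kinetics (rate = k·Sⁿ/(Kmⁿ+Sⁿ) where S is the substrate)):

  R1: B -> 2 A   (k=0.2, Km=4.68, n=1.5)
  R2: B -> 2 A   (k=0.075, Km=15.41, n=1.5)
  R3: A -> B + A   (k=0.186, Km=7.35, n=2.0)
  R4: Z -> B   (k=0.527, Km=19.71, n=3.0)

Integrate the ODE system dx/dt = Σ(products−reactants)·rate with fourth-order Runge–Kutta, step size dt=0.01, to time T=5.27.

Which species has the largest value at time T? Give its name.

Dominant species at T: B

RK4 with dt=0.01: 527 steps to T=5.27. Trajectory (selected grid times):
t=0.00: Z=38.21 B=38.51 A=11.05
t=0.59: Z=37.94 B=38.71 A=11.35
t=1.17: Z=37.67 B=38.91 A=11.64
t=1.76: Z=37.40 B=39.11 A=11.94
t=2.34: Z=37.13 B=39.31 A=12.23
t=2.93: Z=36.86 B=39.51 A=12.53
t=3.51: Z=36.60 B=39.71 A=12.82
t=4.10: Z=36.33 B=39.91 A=13.12
t=4.68: Z=36.06 B=40.11 A=13.41
t=5.27: Z=35.80 B=40.32 A=13.71
At T=5.27: Z=35.80 B=40.32 A=13.71; the largest is B.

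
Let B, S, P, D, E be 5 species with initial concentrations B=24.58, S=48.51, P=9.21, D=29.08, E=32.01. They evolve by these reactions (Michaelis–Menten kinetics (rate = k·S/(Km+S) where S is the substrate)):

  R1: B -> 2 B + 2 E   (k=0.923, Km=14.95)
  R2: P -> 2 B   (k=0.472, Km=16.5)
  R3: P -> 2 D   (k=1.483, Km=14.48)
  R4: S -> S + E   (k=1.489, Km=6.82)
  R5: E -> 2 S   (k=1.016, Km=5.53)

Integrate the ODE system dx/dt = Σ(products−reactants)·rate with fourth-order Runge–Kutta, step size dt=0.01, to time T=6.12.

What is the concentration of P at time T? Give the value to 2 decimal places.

P at T = 5.35

RK4 with dt=0.01: 612 steps to T=6.12. Trajectory (selected grid times):
t=0.00: B=24.58 S=48.51 P=9.21 D=29.08 E=32.01
t=0.68: B=25.20 S=49.69 P=8.71 D=29.85 E=33.09
t=1.36: B=25.81 S=50.88 P=8.23 D=30.60 E=34.18
t=2.04: B=26.42 S=52.07 P=7.77 D=31.31 E=35.28
t=2.72: B=27.02 S=53.27 P=7.32 D=32.00 E=36.38
t=3.40: B=27.62 S=54.47 P=6.89 D=32.67 E=37.49
t=4.08: B=28.22 S=55.67 P=6.48 D=33.30 E=38.61
t=4.76: B=28.81 S=56.89 P=6.09 D=33.91 E=39.73
t=5.44: B=29.39 S=58.10 P=5.71 D=34.50 E=40.85
t=6.12: B=29.97 S=59.32 P=5.35 D=35.06 E=41.99
Read off P at T=6.12: 5.35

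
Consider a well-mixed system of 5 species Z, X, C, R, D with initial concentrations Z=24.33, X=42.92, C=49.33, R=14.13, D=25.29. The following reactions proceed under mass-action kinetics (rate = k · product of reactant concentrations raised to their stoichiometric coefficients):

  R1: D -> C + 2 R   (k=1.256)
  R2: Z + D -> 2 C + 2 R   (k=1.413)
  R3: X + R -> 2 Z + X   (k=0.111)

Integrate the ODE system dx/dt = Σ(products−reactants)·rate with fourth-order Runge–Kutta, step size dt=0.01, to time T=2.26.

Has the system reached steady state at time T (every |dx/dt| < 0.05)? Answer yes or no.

RK4 with dt=0.01: 226 steps to T=2.26. Trajectory (selected grid times):
t=0.00: Z=24.33 X=42.92 C=49.33 R=14.13 D=25.29
t=0.25: Z=84.81 X=42.92 C=98.91 R=22.33 D=0.00
t=0.50: Z=115.89 X=42.92 C=98.91 R=6.79 D=0.00
t=0.75: Z=125.34 X=42.92 C=98.91 R=2.06 D=0.00
t=1.00: Z=128.21 X=42.92 C=98.91 R=0.63 D=0.00
t=1.26: Z=129.10 X=42.92 C=98.91 R=0.18 D=0.00
t=1.51: Z=129.35 X=42.92 C=98.91 R=0.06 D=0.00
t=1.76: Z=129.43 X=42.92 C=98.91 R=0.02 D=0.00
t=2.01: Z=129.45 X=42.92 C=98.91 R=0.01 D=0.00
t=2.26: Z=129.46 X=42.92 C=98.91 R=0.00 D=0.00
Rates at T: R1=0.0000, R2=0.0000, R3=0.0074
dx/dt at T (Σ net stoichiometry × rate): Z=+0.0148, X=+0.0000, C=+0.0000, R=-0.0074, D=-0.0000
Largest |dx/dt| is |+0.0148| (Z) < 0.05 → steady.

Steady state at T: yes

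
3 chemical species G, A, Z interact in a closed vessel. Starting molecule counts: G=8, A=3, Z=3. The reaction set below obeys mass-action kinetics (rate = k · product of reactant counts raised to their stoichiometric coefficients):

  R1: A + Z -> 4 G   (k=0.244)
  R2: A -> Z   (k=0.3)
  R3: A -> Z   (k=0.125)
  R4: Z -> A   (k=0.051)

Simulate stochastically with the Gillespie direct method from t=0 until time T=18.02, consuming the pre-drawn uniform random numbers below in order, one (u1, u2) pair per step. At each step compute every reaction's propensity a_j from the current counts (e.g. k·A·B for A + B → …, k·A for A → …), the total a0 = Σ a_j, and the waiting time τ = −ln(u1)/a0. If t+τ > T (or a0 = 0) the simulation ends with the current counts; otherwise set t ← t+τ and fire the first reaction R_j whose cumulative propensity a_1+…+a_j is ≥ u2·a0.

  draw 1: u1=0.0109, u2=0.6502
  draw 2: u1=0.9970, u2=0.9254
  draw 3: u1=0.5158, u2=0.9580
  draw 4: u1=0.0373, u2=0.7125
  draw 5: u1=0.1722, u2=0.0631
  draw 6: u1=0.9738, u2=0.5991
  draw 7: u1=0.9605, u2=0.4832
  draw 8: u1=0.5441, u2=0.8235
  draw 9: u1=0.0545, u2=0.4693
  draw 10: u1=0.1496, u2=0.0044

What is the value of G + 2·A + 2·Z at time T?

Check how each reaction changes W = G + 2·A + 2·Z (weight of products minus weight of reactants):
R1: A + Z -> 4 G: (1·4) − (2·1 + 2·1) = 4 − 4 = 0
R2: A -> Z: (2·1) − (2·1) = 2 − 2 = 0
R3: A -> Z: (2·1) − (2·1) = 2 − 2 = 0
R4: Z -> A: (2·1) − (2·1) = 2 − 2 = 0
Every reaction leaves W unchanged, so W is conserved and no simulation is needed: W(T) = W(0) = 8 + 2·3 + 2·3 = 20

Value at T = 20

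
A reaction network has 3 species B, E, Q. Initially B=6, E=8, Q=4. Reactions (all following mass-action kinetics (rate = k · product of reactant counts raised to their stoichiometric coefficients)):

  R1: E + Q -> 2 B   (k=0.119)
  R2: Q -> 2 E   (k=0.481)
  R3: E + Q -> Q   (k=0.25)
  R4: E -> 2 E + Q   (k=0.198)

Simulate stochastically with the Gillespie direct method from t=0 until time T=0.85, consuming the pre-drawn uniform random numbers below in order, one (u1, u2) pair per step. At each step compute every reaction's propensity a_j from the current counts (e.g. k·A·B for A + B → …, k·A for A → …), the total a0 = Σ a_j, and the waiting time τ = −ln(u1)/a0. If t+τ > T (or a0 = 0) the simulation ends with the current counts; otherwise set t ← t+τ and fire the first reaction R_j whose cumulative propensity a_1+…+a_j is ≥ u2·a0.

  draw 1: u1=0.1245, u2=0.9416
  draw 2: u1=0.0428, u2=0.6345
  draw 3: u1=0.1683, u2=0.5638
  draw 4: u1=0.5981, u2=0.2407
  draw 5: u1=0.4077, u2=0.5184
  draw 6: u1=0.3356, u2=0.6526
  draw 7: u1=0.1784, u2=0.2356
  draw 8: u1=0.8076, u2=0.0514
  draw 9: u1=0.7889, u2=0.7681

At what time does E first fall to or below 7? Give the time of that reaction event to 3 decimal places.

t=0.000: B=6 E=8 Q=4
Draw 1: a1=3.808, a2=1.924, a3=8.000, a4=1.584, a0=15.316; τ=−ln(0.1245)/15.316=0.136 → t=0.136; u2·a0=0.9416·15.316=14.422; a1+…+a3=13.732 < 14.422 ≤ a1+…+a4=15.316 → R4 fires; B=6 E=9 Q=5
Draw 2: a1=5.355, a2=2.405, a3=11.250, a4=1.782, a0=20.792; τ=−ln(0.0428)/20.792=0.152 → t=0.288; u2·a0=0.6345·20.792=13.193; a1+a2=7.760 < 13.193 ≤ a1+…+a3=19.010 → R3 fires; B=6 E=8 Q=5
Draw 3: a1=4.760, a2=2.405, a3=10.000, a4=1.584, a0=18.749; τ=−ln(0.1683)/18.749=0.095 → t=0.383; u2·a0=0.5638·18.749=10.571; a1+a2=7.165 < 10.571 ≤ a1+…+a3=17.165 → R3 fires; B=6 E=7 Q=5
Draw 4: a1=4.165, a2=2.405, a3=8.750, a4=1.386, a0=16.706; τ=−ln(0.5981)/16.706=0.031 → t=0.413; u2·a0=0.2407·16.706=4.021 ≤ a1=4.165 → R1 fires; B=8 E=6 Q=4
Draw 5: a1=2.856, a2=1.924, a3=6.000, a4=1.188, a0=11.968; τ=−ln(0.4077)/11.968=0.075 → t=0.488; u2·a0=0.5184·11.968=6.204; a1+a2=4.780 < 6.204 ≤ a1+…+a3=10.780 → R3 fires; B=8 E=5 Q=4
Draw 6: a1=2.380, a2=1.924, a3=5.000, a4=0.990, a0=10.294; τ=−ln(0.3356)/10.294=0.106 → t=0.594; u2·a0=0.6526·10.294=6.718; a1+a2=4.304 < 6.718 ≤ a1+…+a3=9.304 → R3 fires; B=8 E=4 Q=4
Draw 7: a1=1.904, a2=1.924, a3=4.000, a4=0.792, a0=8.620; τ=−ln(0.1784)/8.620=0.200 → t=0.794; u2·a0=0.2356·8.620=2.031; a1=1.904 < 2.031 ≤ a1+a2=3.828 → R2 fires; B=8 E=6 Q=3
Draw 8: a1=2.142, a2=1.443, a3=4.500, a4=1.188, a0=9.273; τ=−ln(0.8076)/9.273=0.023 → t=0.817; u2·a0=0.0514·9.273=0.477 ≤ a1=2.142 → R1 fires; B=10 E=5 Q=2
Draw 9: a1=1.190, a2=0.962, a3=2.500, a4=0.990, a0=5.642; τ=−ln(0.7889)/5.642=0.042 → t=0.859 > T=0.85: stop.
E first becomes ≤ 7 when it reaches 7 at the event at t=0.383.

Threshold first reached at t = 0.383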